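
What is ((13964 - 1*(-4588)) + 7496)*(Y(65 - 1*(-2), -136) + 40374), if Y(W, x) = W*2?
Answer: 1055152384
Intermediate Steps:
Y(W, x) = 2*W
((13964 - 1*(-4588)) + 7496)*(Y(65 - 1*(-2), -136) + 40374) = ((13964 - 1*(-4588)) + 7496)*(2*(65 - 1*(-2)) + 40374) = ((13964 + 4588) + 7496)*(2*(65 + 2) + 40374) = (18552 + 7496)*(2*67 + 40374) = 26048*(134 + 40374) = 26048*40508 = 1055152384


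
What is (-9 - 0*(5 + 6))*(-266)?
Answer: 2394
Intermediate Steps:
(-9 - 0*(5 + 6))*(-266) = (-9 - 0*11)*(-266) = (-9 - 1*0)*(-266) = (-9 + 0)*(-266) = -9*(-266) = 2394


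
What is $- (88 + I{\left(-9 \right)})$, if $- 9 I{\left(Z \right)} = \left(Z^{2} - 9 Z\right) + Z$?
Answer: $-71$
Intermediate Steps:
$I{\left(Z \right)} = - \frac{Z^{2}}{9} + \frac{8 Z}{9}$ ($I{\left(Z \right)} = - \frac{\left(Z^{2} - 9 Z\right) + Z}{9} = - \frac{Z^{2} - 8 Z}{9} = - \frac{Z^{2}}{9} + \frac{8 Z}{9}$)
$- (88 + I{\left(-9 \right)}) = - (88 + \frac{1}{9} \left(-9\right) \left(8 - -9\right)) = - (88 + \frac{1}{9} \left(-9\right) \left(8 + 9\right)) = - (88 + \frac{1}{9} \left(-9\right) 17) = - (88 - 17) = \left(-1\right) 71 = -71$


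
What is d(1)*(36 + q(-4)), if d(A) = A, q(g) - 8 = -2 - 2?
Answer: 40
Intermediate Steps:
q(g) = 4 (q(g) = 8 + (-2 - 2) = 8 - 4 = 4)
d(1)*(36 + q(-4)) = 1*(36 + 4) = 1*40 = 40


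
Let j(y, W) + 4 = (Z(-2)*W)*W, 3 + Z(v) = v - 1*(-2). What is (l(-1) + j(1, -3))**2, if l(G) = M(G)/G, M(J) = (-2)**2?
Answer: 1225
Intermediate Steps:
M(J) = 4
Z(v) = -1 + v (Z(v) = -3 + (v - 1*(-2)) = -3 + (v + 2) = -3 + (2 + v) = -1 + v)
l(G) = 4/G
j(y, W) = -4 - 3*W**2 (j(y, W) = -4 + ((-1 - 2)*W)*W = -4 + (-3*W)*W = -4 - 3*W**2)
(l(-1) + j(1, -3))**2 = (4/(-1) + (-4 - 3*(-3)**2))**2 = (4*(-1) + (-4 - 3*9))**2 = (-4 + (-4 - 27))**2 = (-4 - 31)**2 = (-35)**2 = 1225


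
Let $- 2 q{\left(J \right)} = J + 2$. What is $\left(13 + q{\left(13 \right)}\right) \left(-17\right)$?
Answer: $- \frac{187}{2} \approx -93.5$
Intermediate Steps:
$q{\left(J \right)} = -1 - \frac{J}{2}$ ($q{\left(J \right)} = - \frac{J + 2}{2} = - \frac{2 + J}{2} = -1 - \frac{J}{2}$)
$\left(13 + q{\left(13 \right)}\right) \left(-17\right) = \left(13 - \frac{15}{2}\right) \left(-17\right) = \frac{11}{2} \left(-17\right) = - \frac{187}{2}$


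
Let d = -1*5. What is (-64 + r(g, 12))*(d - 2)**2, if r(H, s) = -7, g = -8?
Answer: -3479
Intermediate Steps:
d = -5
(-64 + r(g, 12))*(d - 2)**2 = (-64 - 7)*(-5 - 2)**2 = -71*(-7)**2 = -71*49 = -3479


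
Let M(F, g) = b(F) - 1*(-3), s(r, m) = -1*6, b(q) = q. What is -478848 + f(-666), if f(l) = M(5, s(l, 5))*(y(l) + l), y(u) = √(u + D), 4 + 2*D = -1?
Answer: -484176 + 4*I*√2674 ≈ -4.8418e+5 + 206.84*I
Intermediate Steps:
D = -5/2 (D = -2 + (½)*(-1) = -2 - ½ = -5/2 ≈ -2.5000)
s(r, m) = -6
M(F, g) = 3 + F (M(F, g) = F - 1*(-3) = F + 3 = 3 + F)
y(u) = √(-5/2 + u) (y(u) = √(u - 5/2) = √(-5/2 + u))
f(l) = 4*√(-10 + 4*l) + 8*l (f(l) = (3 + 5)*(√(-10 + 4*l)/2 + l) = 8*(l + √(-10 + 4*l)/2) = 4*√(-10 + 4*l) + 8*l)
-478848 + f(-666) = -478848 + (4*√(-10 + 4*(-666)) + 8*(-666)) = -478848 + (4*√(-10 - 2664) - 5328) = -478848 + (4*√(-2674) - 5328) = -478848 + (4*(I*√2674) - 5328) = -478848 + (4*I*√2674 - 5328) = -478848 + (-5328 + 4*I*√2674) = -484176 + 4*I*√2674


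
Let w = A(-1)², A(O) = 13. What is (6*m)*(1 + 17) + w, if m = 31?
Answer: 3517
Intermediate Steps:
w = 169 (w = 13² = 169)
(6*m)*(1 + 17) + w = (6*31)*(1 + 17) + 169 = 186*18 + 169 = 3348 + 169 = 3517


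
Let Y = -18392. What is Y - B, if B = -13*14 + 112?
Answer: -18322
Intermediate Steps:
B = -70 (B = -182 + 112 = -70)
Y - B = -18392 - 1*(-70) = -18392 + 70 = -18322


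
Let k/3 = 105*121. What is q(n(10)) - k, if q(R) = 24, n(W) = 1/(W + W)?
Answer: -38091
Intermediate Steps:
n(W) = 1/(2*W)
k = 38115 (k = 3*(105*121) = 3*12705 = 38115)
q(n(10)) - k = 24 - 1*38115 = 24 - 38115 = -38091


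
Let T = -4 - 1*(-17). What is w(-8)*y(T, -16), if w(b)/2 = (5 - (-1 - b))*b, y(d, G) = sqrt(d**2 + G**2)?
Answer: 160*sqrt(17) ≈ 659.70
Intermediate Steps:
T = 13 (T = -4 + 17 = 13)
y(d, G) = sqrt(G**2 + d**2)
w(b) = 2*b*(6 + b) (w(b) = 2*((5 - (-1 - b))*b) = 2*((5 + (1 + b))*b) = 2*((6 + b)*b) = 2*(b*(6 + b)) = 2*b*(6 + b))
w(-8)*y(T, -16) = (2*(-8)*(6 - 8))*sqrt((-16)**2 + 13**2) = (2*(-8)*(-2))*sqrt(256 + 169) = 32*sqrt(425) = 32*(5*sqrt(17)) = 160*sqrt(17)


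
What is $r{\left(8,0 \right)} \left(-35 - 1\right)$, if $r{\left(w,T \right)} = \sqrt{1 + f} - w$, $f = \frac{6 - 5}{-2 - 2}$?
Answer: $288 - 18 \sqrt{3} \approx 256.82$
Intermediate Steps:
$f = - \frac{1}{4}$ ($f = 1 \frac{1}{-4} = 1 \left(- \frac{1}{4}\right) = - \frac{1}{4} \approx -0.25$)
$r{\left(w,T \right)} = \frac{\sqrt{3}}{2} - w$ ($r{\left(w,T \right)} = \sqrt{1 - \frac{1}{4}} - w = \sqrt{\frac{3}{4}} - w = \frac{\sqrt{3}}{2} - w$)
$r{\left(8,0 \right)} \left(-35 - 1\right) = \left(\frac{\sqrt{3}}{2} - 8\right) \left(-35 - 1\right) = \left(\frac{\sqrt{3}}{2} - 8\right) \left(-36\right) = \left(-8 + \frac{\sqrt{3}}{2}\right) \left(-36\right) = 288 - 18 \sqrt{3}$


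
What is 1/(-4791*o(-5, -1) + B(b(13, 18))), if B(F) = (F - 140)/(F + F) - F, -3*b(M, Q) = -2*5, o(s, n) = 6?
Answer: -6/172619 ≈ -3.4759e-5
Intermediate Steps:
b(M, Q) = 10/3 (b(M, Q) = -(-2)*5/3 = -⅓*(-10) = 10/3)
B(F) = -F + (-140 + F)/(2*F) (B(F) = (-140 + F)/((2*F)) - F = (-140 + F)*(1/(2*F)) - F = (-140 + F)/(2*F) - F = -F + (-140 + F)/(2*F))
1/(-4791*o(-5, -1) + B(b(13, 18))) = 1/(-4791*6 + (½ - 1*10/3 - 70/10/3)) = 1/(-28746 + (½ - 10/3 - 70*3/10)) = 1/(-28746 + (½ - 10/3 - 21)) = 1/(-28746 - 143/6) = 1/(-172619/6) = -6/172619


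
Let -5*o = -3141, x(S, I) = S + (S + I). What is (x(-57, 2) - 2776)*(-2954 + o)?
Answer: 33584552/5 ≈ 6.7169e+6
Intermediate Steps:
x(S, I) = I + 2*S (x(S, I) = S + (I + S) = I + 2*S)
o = 3141/5 (o = -⅕*(-3141) = 3141/5 ≈ 628.20)
(x(-57, 2) - 2776)*(-2954 + o) = ((2 + 2*(-57)) - 2776)*(-2954 + 3141/5) = ((2 - 114) - 2776)*(-11629/5) = (-112 - 2776)*(-11629/5) = -2888*(-11629/5) = 33584552/5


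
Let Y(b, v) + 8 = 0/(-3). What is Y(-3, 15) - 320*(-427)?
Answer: 136632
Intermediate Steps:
Y(b, v) = -8 (Y(b, v) = -8 + 0/(-3) = -8 + 0*(-1/3) = -8 + 0 = -8)
Y(-3, 15) - 320*(-427) = -8 - 320*(-427) = -8 + 136640 = 136632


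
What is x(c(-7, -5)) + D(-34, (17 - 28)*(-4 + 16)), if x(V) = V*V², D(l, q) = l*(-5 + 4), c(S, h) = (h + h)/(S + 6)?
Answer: 1034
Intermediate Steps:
c(S, h) = 2*h/(6 + S) (c(S, h) = (2*h)/(6 + S) = 2*h/(6 + S))
D(l, q) = -l (D(l, q) = l*(-1) = -l)
x(V) = V³
x(c(-7, -5)) + D(-34, (17 - 28)*(-4 + 16)) = (2*(-5)/(6 - 7))³ - 1*(-34) = (2*(-5)/(-1))³ + 34 = (2*(-5)*(-1))³ + 34 = 10³ + 34 = 1000 + 34 = 1034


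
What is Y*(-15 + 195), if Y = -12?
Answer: -2160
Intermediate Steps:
Y*(-15 + 195) = -12*(-15 + 195) = -12*180 = -2160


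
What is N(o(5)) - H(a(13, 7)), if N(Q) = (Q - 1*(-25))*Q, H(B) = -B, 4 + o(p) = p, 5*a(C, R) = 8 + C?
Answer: 151/5 ≈ 30.200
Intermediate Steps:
a(C, R) = 8/5 + C/5 (a(C, R) = (8 + C)/5 = 8/5 + C/5)
o(p) = -4 + p
N(Q) = Q*(25 + Q) (N(Q) = (Q + 25)*Q = (25 + Q)*Q = Q*(25 + Q))
N(o(5)) - H(a(13, 7)) = (-4 + 5)*(25 + (-4 + 5)) - (-1)*(8/5 + (⅕)*13) = 1*(25 + 1) - (-1)*(8/5 + 13/5) = 1*26 - (-1)*21/5 = 26 - 1*(-21/5) = 26 + 21/5 = 151/5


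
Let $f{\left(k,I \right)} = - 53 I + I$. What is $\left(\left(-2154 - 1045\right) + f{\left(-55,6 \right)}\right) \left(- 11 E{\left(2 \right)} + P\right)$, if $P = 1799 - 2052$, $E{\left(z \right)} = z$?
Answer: $965525$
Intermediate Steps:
$P = -253$ ($P = 1799 - 2052 = -253$)
$f{\left(k,I \right)} = - 52 I$
$\left(\left(-2154 - 1045\right) + f{\left(-55,6 \right)}\right) \left(- 11 E{\left(2 \right)} + P\right) = \left(\left(-2154 - 1045\right) - 312\right) \left(\left(-11\right) 2 - 253\right) = \left(\left(-2154 - 1045\right) - 312\right) \left(-22 - 253\right) = \left(-3199 - 312\right) \left(-275\right) = \left(-3511\right) \left(-275\right) = 965525$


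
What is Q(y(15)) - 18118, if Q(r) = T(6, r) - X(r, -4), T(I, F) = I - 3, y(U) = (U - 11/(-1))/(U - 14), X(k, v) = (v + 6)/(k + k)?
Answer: -470991/26 ≈ -18115.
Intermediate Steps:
X(k, v) = (6 + v)/(2*k) (X(k, v) = (6 + v)/((2*k)) = (6 + v)*(1/(2*k)) = (6 + v)/(2*k))
y(U) = (11 + U)/(-14 + U) (y(U) = (U - 11*(-1))/(-14 + U) = (U + 11)/(-14 + U) = (11 + U)/(-14 + U))
T(I, F) = -3 + I
Q(r) = 3 - 1/r (Q(r) = (-3 + 6) - (6 - 4)/(2*r) = 3 - 2/(2*r) = 3 - 1/r)
Q(y(15)) - 18118 = (3 - 1/((11 + 15)/(-14 + 15))) - 18118 = (3 - 1/(26/1)) - 18118 = (3 - 1/(1*26)) - 18118 = (3 - 1/26) - 18118 = 77/26 - 18118 = -470991/26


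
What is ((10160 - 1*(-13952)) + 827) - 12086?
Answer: 12853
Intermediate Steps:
((10160 - 1*(-13952)) + 827) - 12086 = ((10160 + 13952) + 827) - 12086 = (24112 + 827) - 12086 = 24939 - 12086 = 12853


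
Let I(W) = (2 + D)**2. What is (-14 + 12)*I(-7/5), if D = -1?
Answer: -2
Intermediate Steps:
I(W) = 1 (I(W) = (2 - 1)**2 = 1**2 = 1)
(-14 + 12)*I(-7/5) = (-14 + 12)*1 = -2*1 = -2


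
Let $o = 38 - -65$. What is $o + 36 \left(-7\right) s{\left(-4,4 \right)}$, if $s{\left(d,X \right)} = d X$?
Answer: $4135$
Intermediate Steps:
$o = 103$ ($o = 38 + 65 = 103$)
$s{\left(d,X \right)} = X d$
$o + 36 \left(-7\right) s{\left(-4,4 \right)} = 103 + 36 \left(-7\right) 4 \left(-4\right) = 103 - -4032 = 103 + 4032 = 4135$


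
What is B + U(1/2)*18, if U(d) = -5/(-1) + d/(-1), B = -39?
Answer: 42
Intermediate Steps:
U(d) = 5 - d (U(d) = -5*(-1) + d*(-1) = 5 - d)
B + U(1/2)*18 = -39 + (5 - 1/2)*18 = -39 + (5 - 1*½)*18 = -39 + (5 - ½)*18 = -39 + (9/2)*18 = -39 + 81 = 42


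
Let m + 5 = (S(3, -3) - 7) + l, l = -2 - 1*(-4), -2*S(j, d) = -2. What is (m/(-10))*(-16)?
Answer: -72/5 ≈ -14.400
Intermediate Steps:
S(j, d) = 1 (S(j, d) = -½*(-2) = 1)
l = 2 (l = -2 + 4 = 2)
m = -9 (m = -5 + ((1 - 7) + 2) = -5 + (-6 + 2) = -5 - 4 = -9)
(m/(-10))*(-16) = -9/(-10)*(-16) = -9*(-⅒)*(-16) = (9/10)*(-16) = -72/5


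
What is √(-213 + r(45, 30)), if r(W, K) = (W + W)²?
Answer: √7887 ≈ 88.809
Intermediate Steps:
r(W, K) = 4*W² (r(W, K) = (2*W)² = 4*W²)
√(-213 + r(45, 30)) = √(-213 + 4*45²) = √(-213 + 4*2025) = √(-213 + 8100) = √7887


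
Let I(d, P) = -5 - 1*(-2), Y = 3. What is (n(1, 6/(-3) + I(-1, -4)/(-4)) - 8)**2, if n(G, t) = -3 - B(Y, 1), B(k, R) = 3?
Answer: 196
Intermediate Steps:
I(d, P) = -3 (I(d, P) = -5 + 2 = -3)
n(G, t) = -6 (n(G, t) = -3 - 1*3 = -3 - 3 = -6)
(n(1, 6/(-3) + I(-1, -4)/(-4)) - 8)**2 = (-6 - 8)**2 = (-14)**2 = 196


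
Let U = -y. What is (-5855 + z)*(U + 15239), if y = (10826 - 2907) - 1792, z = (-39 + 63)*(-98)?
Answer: -74782184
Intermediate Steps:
z = -2352 (z = 24*(-98) = -2352)
y = 6127 (y = 7919 - 1792 = 6127)
U = -6127 (U = -1*6127 = -6127)
(-5855 + z)*(U + 15239) = (-5855 - 2352)*(-6127 + 15239) = -8207*9112 = -74782184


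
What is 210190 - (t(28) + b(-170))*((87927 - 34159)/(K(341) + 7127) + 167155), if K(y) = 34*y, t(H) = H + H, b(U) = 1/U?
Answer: -29119457468137/3182570 ≈ -9.1497e+6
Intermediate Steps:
t(H) = 2*H
210190 - (t(28) + b(-170))*((87927 - 34159)/(K(341) + 7127) + 167155) = 210190 - (2*28 + 1/(-170))*((87927 - 34159)/(34*341 + 7127) + 167155) = 210190 - (56 - 1/170)*(53768/(11594 + 7127) + 167155) = 210190 - 9519*(53768/18721 + 167155)/170 = 210190 - 9519*3129362523/(170*18721) = 210190 - 1*29788401856437/3182570 = 210190 - 29788401856437/3182570 = -29119457468137/3182570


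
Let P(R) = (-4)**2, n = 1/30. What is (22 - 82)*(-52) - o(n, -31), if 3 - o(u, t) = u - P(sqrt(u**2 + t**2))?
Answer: 93031/30 ≈ 3101.0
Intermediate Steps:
n = 1/30 ≈ 0.033333
P(R) = 16
o(u, t) = 19 - u (o(u, t) = 3 - (u - 1*16) = 3 - (u - 16) = 3 - (-16 + u) = 3 + (16 - u) = 19 - u)
(22 - 82)*(-52) - o(n, -31) = (22 - 82)*(-52) - (19 - 1*1/30) = -60*(-52) - (19 - 1/30) = 3120 - 1*569/30 = 3120 - 569/30 = 93031/30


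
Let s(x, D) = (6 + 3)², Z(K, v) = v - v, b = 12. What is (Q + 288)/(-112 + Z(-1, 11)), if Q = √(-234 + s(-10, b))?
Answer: -18/7 - 3*I*√17/112 ≈ -2.5714 - 0.11044*I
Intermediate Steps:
Z(K, v) = 0
s(x, D) = 81 (s(x, D) = 9² = 81)
Q = 3*I*√17 (Q = √(-234 + 81) = √(-153) = 3*I*√17 ≈ 12.369*I)
(Q + 288)/(-112 + Z(-1, 11)) = (3*I*√17 + 288)/(-112 + 0) = (288 + 3*I*√17)/(-112) = (288 + 3*I*√17)*(-1/112) = -18/7 - 3*I*√17/112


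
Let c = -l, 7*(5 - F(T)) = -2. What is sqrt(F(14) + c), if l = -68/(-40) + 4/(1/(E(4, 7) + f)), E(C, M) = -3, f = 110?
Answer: 3*I*sqrt(231070)/70 ≈ 20.601*I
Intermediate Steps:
F(T) = 37/7 (F(T) = 5 - 1/7*(-2) = 5 + 2/7 = 37/7)
l = 4297/10 (l = -68/(-40) + 4/(1/(-3 + 110)) = -68*(-1/40) + 4/(1/107) = 17/10 + 4/(1/107) = 17/10 + 4*107 = 17/10 + 428 = 4297/10 ≈ 429.70)
c = -4297/10 (c = -1*4297/10 = -4297/10 ≈ -429.70)
sqrt(F(14) + c) = sqrt(37/7 - 4297/10) = sqrt(-29709/70) = 3*I*sqrt(231070)/70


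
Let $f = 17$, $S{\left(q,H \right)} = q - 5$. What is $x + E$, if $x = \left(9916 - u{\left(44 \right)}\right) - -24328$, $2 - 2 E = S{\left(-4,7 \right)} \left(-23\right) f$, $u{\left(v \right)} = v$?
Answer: $\frac{64883}{2} \approx 32442.0$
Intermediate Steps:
$S{\left(q,H \right)} = -5 + q$
$E = - \frac{3517}{2}$ ($E = 1 - \frac{\left(-5 - 4\right) \left(-23\right) 17}{2} = 1 - \frac{\left(-9\right) \left(-23\right) 17}{2} = 1 - \frac{207 \cdot 17}{2} = 1 - \frac{3519}{2} = - \frac{3517}{2} \approx -1758.5$)
$x = 34200$ ($x = \left(9916 - 44\right) - -24328 = \left(9916 - 44\right) + 24328 = 9872 + 24328 = 34200$)
$x + E = 34200 - \frac{3517}{2} = \frac{64883}{2}$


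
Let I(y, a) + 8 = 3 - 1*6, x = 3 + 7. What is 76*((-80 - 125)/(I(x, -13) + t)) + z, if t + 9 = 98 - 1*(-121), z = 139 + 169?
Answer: 45712/199 ≈ 229.71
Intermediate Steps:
z = 308
x = 10
I(y, a) = -11 (I(y, a) = -8 + (3 - 1*6) = -8 + (3 - 6) = -8 - 3 = -11)
t = 210 (t = -9 + (98 - 1*(-121)) = -9 + (98 + 121) = -9 + 219 = 210)
76*((-80 - 125)/(I(x, -13) + t)) + z = 76*((-80 - 125)/(-11 + 210)) + 308 = 76*(-205/199) + 308 = -15580/199 + 308 = 45712/199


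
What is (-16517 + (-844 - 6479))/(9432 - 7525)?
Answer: -23840/1907 ≈ -12.501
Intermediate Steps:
(-16517 + (-844 - 6479))/(9432 - 7525) = (-16517 - 7323)/1907 = -23840*1/1907 = -23840/1907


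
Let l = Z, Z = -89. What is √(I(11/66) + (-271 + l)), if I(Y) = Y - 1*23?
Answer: I*√13782/6 ≈ 19.566*I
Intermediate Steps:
l = -89
I(Y) = -23 + Y (I(Y) = Y - 23 = -23 + Y)
√(I(11/66) + (-271 + l)) = √((-23 + 11/66) + (-271 - 89)) = √((-23 + 11*(1/66)) - 360) = √((-23 + ⅙) - 360) = √(-137/6 - 360) = √(-2297/6) = I*√13782/6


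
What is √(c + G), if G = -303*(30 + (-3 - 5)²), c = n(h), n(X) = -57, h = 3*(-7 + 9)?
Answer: 3*I*√3171 ≈ 168.93*I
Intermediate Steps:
h = 6 (h = 3*2 = 6)
c = -57
G = -28482 (G = -303*(30 + (-8)²) = -303*(30 + 64) = -303*94 = -28482)
√(c + G) = √(-57 - 28482) = √(-28539) = 3*I*√3171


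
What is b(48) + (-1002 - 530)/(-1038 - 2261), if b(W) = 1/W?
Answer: 76835/158352 ≈ 0.48522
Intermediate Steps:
b(48) + (-1002 - 530)/(-1038 - 2261) = 1/48 + (-1002 - 530)/(-1038 - 2261) = 1/48 - 1532/(-3299) = 1/48 - 1532*(-1/3299) = 1/48 + 1532/3299 = 76835/158352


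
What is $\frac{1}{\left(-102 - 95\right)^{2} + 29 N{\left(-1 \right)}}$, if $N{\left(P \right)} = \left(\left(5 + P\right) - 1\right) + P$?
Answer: $\frac{1}{38867} \approx 2.5729 \cdot 10^{-5}$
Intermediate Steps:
$N{\left(P \right)} = 4 + 2 P$ ($N{\left(P \right)} = \left(4 + P\right) + P = 4 + 2 P$)
$\frac{1}{\left(-102 - 95\right)^{2} + 29 N{\left(-1 \right)}} = \frac{1}{\left(-102 - 95\right)^{2} + 29 \left(4 + 2 \left(-1\right)\right)} = \frac{1}{\left(-197\right)^{2} + 29 \left(4 - 2\right)} = \frac{1}{38809 + 29 \cdot 2} = \frac{1}{38809 + 58} = \frac{1}{38867}$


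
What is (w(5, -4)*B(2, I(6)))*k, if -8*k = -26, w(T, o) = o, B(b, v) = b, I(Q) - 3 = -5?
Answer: -26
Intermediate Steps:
I(Q) = -2 (I(Q) = 3 - 5 = -2)
k = 13/4 (k = -⅛*(-26) = 13/4 ≈ 3.2500)
(w(5, -4)*B(2, I(6)))*k = -4*2*(13/4) = -8*13/4 = -26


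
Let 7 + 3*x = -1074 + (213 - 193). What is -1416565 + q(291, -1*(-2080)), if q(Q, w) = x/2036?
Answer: -8652380081/6108 ≈ -1.4166e+6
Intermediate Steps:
x = -1061/3 (x = -7/3 + (-1074 + (213 - 193))/3 = -7/3 + (-1074 + 20)/3 = -7/3 + (⅓)*(-1054) = -7/3 - 1054/3 = -1061/3 ≈ -353.67)
q(Q, w) = -1061/6108 (q(Q, w) = -1061/3/2036 = -1061/3*1/2036 = -1061/6108)
-1416565 + q(291, -1*(-2080)) = -1416565 - 1061/6108 = -8652380081/6108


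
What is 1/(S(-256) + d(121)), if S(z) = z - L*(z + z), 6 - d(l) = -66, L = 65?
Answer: 1/33096 ≈ 3.0215e-5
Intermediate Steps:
d(l) = 72 (d(l) = 6 - 1*(-66) = 6 + 66 = 72)
S(z) = -129*z (S(z) = z - 65*(z + z) = z - 65*2*z = z - 130*z = -129*z)
1/(S(-256) + d(121)) = 1/(-129*(-256) + 72) = 1/(33024 + 72) = 1/33096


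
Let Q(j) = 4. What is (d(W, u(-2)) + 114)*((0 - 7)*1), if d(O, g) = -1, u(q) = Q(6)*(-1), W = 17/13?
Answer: -791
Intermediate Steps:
W = 17/13 (W = 17*(1/13) = 17/13 ≈ 1.3077)
u(q) = -4 (u(q) = 4*(-1) = -4)
(d(W, u(-2)) + 114)*((0 - 7)*1) = (-1 + 114)*((0 - 7)*1) = 113*(-7*1) = 113*(-7) = -791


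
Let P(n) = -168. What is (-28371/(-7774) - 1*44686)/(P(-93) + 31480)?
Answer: -347360593/243419488 ≈ -1.4270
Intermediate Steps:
(-28371/(-7774) - 1*44686)/(P(-93) + 31480) = (-28371/(-7774) - 1*44686)/(-168 + 31480) = (-28371*(-1/7774) - 44686)/31312 = (28371/7774 - 44686)*(1/31312) = -347360593/7774*1/31312 = -347360593/243419488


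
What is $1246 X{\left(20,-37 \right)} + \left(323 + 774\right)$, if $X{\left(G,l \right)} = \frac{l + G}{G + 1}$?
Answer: $\frac{265}{3} \approx 88.333$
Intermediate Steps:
$X{\left(G,l \right)} = \frac{G + l}{1 + G}$
$1246 X{\left(20,-37 \right)} + \left(323 + 774\right) = 1246 \frac{20 - 37}{1 + 20} + \left(323 + 774\right) = 1246 \cdot \frac{1}{21} \left(-17\right) + 1097 = 1246 \left(- \frac{17}{21}\right) + 1097 = - \frac{3026}{3} + 1097 = \frac{265}{3}$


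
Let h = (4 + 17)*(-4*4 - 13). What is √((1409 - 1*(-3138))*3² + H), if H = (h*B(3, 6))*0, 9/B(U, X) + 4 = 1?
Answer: 3*√4547 ≈ 202.29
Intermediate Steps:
B(U, X) = -3 (B(U, X) = 9/(-4 + 1) = 9/(-3) = 9*(-⅓) = -3)
h = -609 (h = 21*(-16 - 13) = 21*(-29) = -609)
H = 0 (H = -609*(-3)*0 = 1827*0 = 0)
√((1409 - 1*(-3138))*3² + H) = √((1409 - 1*(-3138))*3² + 0) = √((1409 + 3138)*9 + 0) = √(4547*9 + 0) = √(40923 + 0) = √40923 = 3*√4547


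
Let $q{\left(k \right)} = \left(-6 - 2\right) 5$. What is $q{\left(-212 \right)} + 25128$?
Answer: $25088$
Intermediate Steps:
$q{\left(k \right)} = -40$ ($q{\left(k \right)} = \left(-8\right) 5 = -40$)
$q{\left(-212 \right)} + 25128 = -40 + 25128 = 25088$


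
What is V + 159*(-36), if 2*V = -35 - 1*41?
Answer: -5762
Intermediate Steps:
V = -38 (V = (-35 - 1*41)/2 = (-35 - 41)/2 = (½)*(-76) = -38)
V + 159*(-36) = -38 + 159*(-36) = -38 - 5724 = -5762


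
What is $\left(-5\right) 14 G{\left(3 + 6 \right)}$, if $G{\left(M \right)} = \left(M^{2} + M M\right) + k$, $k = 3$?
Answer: $-11550$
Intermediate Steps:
$G{\left(M \right)} = 3 + 2 M^{2}$ ($G{\left(M \right)} = \left(M^{2} + M M\right) + 3 = \left(M^{2} + M^{2}\right) + 3 = 2 M^{2} + 3 = 3 + 2 M^{2}$)
$\left(-5\right) 14 G{\left(3 + 6 \right)} = \left(-5\right) 14 \left(3 + 2 \left(3 + 6\right)^{2}\right) = - 70 \left(3 + 2 \cdot 9^{2}\right) = - 70 \left(3 + 2 \cdot 81\right) = - 70 \left(3 + 162\right) = \left(-70\right) 165 = -11550$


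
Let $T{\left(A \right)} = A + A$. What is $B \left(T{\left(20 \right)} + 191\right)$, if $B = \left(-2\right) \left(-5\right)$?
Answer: $2310$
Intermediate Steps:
$T{\left(A \right)} = 2 A$
$B = 10$
$B \left(T{\left(20 \right)} + 191\right) = 10 \left(2 \cdot 20 + 191\right) = 10 \left(40 + 191\right) = 10 \cdot 231 = 2310$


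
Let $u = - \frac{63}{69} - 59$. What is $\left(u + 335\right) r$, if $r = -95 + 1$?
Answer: $- \frac{594738}{23} \approx -25858.0$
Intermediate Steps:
$r = -94$
$u = - \frac{1378}{23}$ ($u = \left(-63\right) \frac{1}{69} - 59 = - \frac{21}{23} - 59 = - \frac{1378}{23} \approx -59.913$)
$\left(u + 335\right) r = \left(- \frac{1378}{23} + 335\right) \left(-94\right) = \frac{6327}{23} \left(-94\right) = - \frac{594738}{23}$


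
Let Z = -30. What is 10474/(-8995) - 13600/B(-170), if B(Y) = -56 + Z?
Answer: 60715618/386785 ≈ 156.98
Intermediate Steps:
B(Y) = -86 (B(Y) = -56 - 30 = -86)
10474/(-8995) - 13600/B(-170) = 10474/(-8995) - 13600/(-86) = 10474*(-1/8995) - 13600*(-1/86) = -10474/8995 + 6800/43 = 60715618/386785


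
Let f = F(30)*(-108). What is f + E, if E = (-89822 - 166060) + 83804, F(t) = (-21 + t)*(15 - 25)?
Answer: -162358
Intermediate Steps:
F(t) = 210 - 10*t (F(t) = (-21 + t)*(-10) = 210 - 10*t)
f = 9720 (f = (210 - 10*30)*(-108) = (210 - 300)*(-108) = -90*(-108) = 9720)
E = -172078 (E = -255882 + 83804 = -172078)
f + E = 9720 - 172078 = -162358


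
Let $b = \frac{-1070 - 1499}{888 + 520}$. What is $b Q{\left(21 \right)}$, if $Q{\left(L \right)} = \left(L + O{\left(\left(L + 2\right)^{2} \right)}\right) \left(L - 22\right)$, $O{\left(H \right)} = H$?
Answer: $\frac{64225}{64} \approx 1003.5$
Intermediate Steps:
$Q{\left(L \right)} = \left(-22 + L\right) \left(L + \left(2 + L\right)^{2}\right)$ ($Q{\left(L \right)} = \left(L + \left(L + 2\right)^{2}\right) \left(L - 22\right) = \left(L + \left(2 + L\right)^{2}\right) \left(-22 + L\right) = \left(-22 + L\right) \left(L + \left(2 + L\right)^{2}\right)$)
$b = - \frac{2569}{1408} \approx -1.8246$
$b Q{\left(21 \right)} = - \frac{2569 \left(-88 + 21^{3} - 2226 - 17 \cdot 21^{2}\right)}{1408} = - \frac{2569 \left(-88 + 9261 - 2226 - 7497\right)}{1408} = \left(- \frac{2569}{1408}\right) \left(-550\right) = \frac{64225}{64}$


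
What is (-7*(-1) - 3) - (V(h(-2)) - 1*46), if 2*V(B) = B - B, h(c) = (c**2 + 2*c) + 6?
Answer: 50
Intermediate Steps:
h(c) = 6 + c**2 + 2*c
V(B) = 0 (V(B) = (B - B)/2 = (1/2)*0 = 0)
(-7*(-1) - 3) - (V(h(-2)) - 1*46) = (-7*(-1) - 3) - (0 - 1*46) = (7 - 3) - (0 - 46) = 4 - 1*(-46) = 4 + 46 = 50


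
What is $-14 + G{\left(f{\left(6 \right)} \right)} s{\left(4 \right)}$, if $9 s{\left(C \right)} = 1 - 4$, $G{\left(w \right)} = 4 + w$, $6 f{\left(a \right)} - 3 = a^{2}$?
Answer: $- \frac{35}{2} \approx -17.5$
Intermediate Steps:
$f{\left(a \right)} = \frac{1}{2} + \frac{a^{2}}{6}$
$s{\left(C \right)} = - \frac{1}{3}$ ($s{\left(C \right)} = \frac{1 - 4}{9} = \frac{1}{9} \left(-3\right) = - \frac{1}{3}$)
$-14 + G{\left(f{\left(6 \right)} \right)} s{\left(4 \right)} = -14 + \left(4 + \left(\frac{1}{2} + \frac{6^{2}}{6}\right)\right) \left(- \frac{1}{3}\right) = -14 + \left(4 + \left(\frac{1}{2} + \frac{1}{6} \cdot 36\right)\right) \left(- \frac{1}{3}\right) = -14 + \left(4 + \left(\frac{1}{2} + 6\right)\right) \left(- \frac{1}{3}\right) = -14 + \left(4 + \frac{13}{2}\right) \left(- \frac{1}{3}\right) = -14 + \frac{21}{2} \left(- \frac{1}{3}\right) = -14 - \frac{7}{2} = - \frac{35}{2}$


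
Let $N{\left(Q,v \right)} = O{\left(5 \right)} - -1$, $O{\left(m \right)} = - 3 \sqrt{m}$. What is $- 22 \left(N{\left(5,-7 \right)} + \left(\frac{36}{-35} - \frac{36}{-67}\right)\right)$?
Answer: $- \frac{26246}{2345} + 66 \sqrt{5} \approx 136.39$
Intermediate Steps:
$N{\left(Q,v \right)} = 1 - 3 \sqrt{5}$ ($N{\left(Q,v \right)} = - 3 \sqrt{5} - -1 = - 3 \sqrt{5} + 1 = 1 - 3 \sqrt{5}$)
$- 22 \left(N{\left(5,-7 \right)} + \left(\frac{36}{-35} - \frac{36}{-67}\right)\right) = - 22 \left(\left(1 - 3 \sqrt{5}\right) + \left(\frac{36}{-35} - \frac{36}{-67}\right)\right) = - 22 \left(\left(1 - 3 \sqrt{5}\right) + \left(36 \left(- \frac{1}{35}\right) - - \frac{36}{67}\right)\right) = - 22 \left(\left(1 - 3 \sqrt{5}\right) + \left(- \frac{36}{35} + \frac{36}{67}\right)\right) = - 22 \left(\left(1 - 3 \sqrt{5}\right) - \frac{1152}{2345}\right) = - 22 \left(\frac{1193}{2345} - 3 \sqrt{5}\right) = - \frac{26246}{2345} + 66 \sqrt{5}$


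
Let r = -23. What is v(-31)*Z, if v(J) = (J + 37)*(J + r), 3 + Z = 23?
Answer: -6480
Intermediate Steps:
Z = 20 (Z = -3 + 23 = 20)
v(J) = (-23 + J)*(37 + J) (v(J) = (J + 37)*(J - 23) = (37 + J)*(-23 + J) = (-23 + J)*(37 + J))
v(-31)*Z = (-851 + (-31)² + 14*(-31))*20 = (-851 + 961 - 434)*20 = -324*20 = -6480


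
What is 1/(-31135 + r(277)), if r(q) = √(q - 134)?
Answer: -2395/74568314 - √143/969388082 ≈ -3.2131e-5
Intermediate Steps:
r(q) = √(-134 + q)
1/(-31135 + r(277)) = 1/(-31135 + √(-134 + 277)) = 1/(-31135 + √143)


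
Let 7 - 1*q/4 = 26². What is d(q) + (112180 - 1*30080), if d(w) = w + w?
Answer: 76748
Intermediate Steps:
q = -2676 (q = 28 - 4*26² = 28 - 4*676 = 28 - 2704 = -2676)
d(w) = 2*w
d(q) + (112180 - 1*30080) = 2*(-2676) + (112180 - 1*30080) = -5352 + (112180 - 30080) = -5352 + 82100 = 76748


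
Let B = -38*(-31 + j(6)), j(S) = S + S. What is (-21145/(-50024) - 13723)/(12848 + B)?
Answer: -29846009/29514160 ≈ -1.0112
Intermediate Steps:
j(S) = 2*S
B = 722 (B = -38*(-31 + 2*6) = -38*(-31 + 12) = -38*(-19) = 722)
(-21145/(-50024) - 13723)/(12848 + B) = (-21145/(-50024) - 13723)/(12848 + 722) = (-21145*(-1/50024) - 13723)/13570 = (21145/50024 - 13723)*(1/13570) = -686458207/50024*1/13570 = -29846009/29514160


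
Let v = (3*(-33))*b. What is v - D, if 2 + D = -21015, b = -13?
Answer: 22304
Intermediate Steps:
D = -21017 (D = -2 - 21015 = -21017)
v = 1287 (v = (3*(-33))*(-13) = -99*(-13) = 1287)
v - D = 1287 - 1*(-21017) = 1287 + 21017 = 22304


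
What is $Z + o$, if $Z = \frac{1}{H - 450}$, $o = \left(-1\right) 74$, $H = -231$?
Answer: $- \frac{50395}{681} \approx -74.001$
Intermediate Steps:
$o = -74$
$Z = - \frac{1}{681}$ ($Z = \frac{1}{-231 - 450} = \frac{1}{-681} = - \frac{1}{681} \approx -0.0014684$)
$Z + o = - \frac{1}{681} - 74 = - \frac{50395}{681}$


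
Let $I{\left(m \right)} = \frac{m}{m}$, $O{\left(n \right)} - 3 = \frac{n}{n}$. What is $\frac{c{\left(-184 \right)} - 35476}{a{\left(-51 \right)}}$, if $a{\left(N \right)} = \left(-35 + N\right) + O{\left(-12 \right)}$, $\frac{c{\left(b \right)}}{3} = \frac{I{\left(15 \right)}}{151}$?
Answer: $\frac{5356873}{12382} \approx 432.63$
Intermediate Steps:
$O{\left(n \right)} = 4$ ($O{\left(n \right)} = 3 + \frac{n}{n} = 3 + 1 = 4$)
$I{\left(m \right)} = 1$
$c{\left(b \right)} = \frac{3}{151}$ ($c{\left(b \right)} = 3 \cdot 1 \cdot \frac{1}{151} = 3 \cdot \frac{1}{151} = \frac{3}{151}$)
$a{\left(N \right)} = -31 + N$ ($a{\left(N \right)} = \left(-35 + N\right) + 4 = -31 + N$)
$\frac{c{\left(-184 \right)} - 35476}{a{\left(-51 \right)}} = \frac{\frac{3}{151} - 35476}{-31 - 51} = - \frac{5356873}{151 \left(-82\right)} = \left(- \frac{5356873}{151}\right) \left(- \frac{1}{82}\right) = \frac{5356873}{12382}$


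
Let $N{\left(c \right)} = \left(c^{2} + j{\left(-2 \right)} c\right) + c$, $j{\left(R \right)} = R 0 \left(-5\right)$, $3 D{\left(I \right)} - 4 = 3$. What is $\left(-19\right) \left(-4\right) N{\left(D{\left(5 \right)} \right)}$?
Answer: $\frac{5320}{9} \approx 591.11$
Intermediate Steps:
$D{\left(I \right)} = \frac{7}{3}$ ($D{\left(I \right)} = \frac{4}{3} + \frac{1}{3} \cdot 3 = \frac{4}{3} + 1 = \frac{7}{3}$)
$j{\left(R \right)} = 0$ ($j{\left(R \right)} = 0 \left(-5\right) = 0$)
$N{\left(c \right)} = c + c^{2}$ ($N{\left(c \right)} = \left(c^{2} + 0 c\right) + c = \left(c^{2} + 0\right) + c = c^{2} + c = c + c^{2}$)
$\left(-19\right) \left(-4\right) N{\left(D{\left(5 \right)} \right)} = \left(-19\right) \left(-4\right) \frac{7 \left(1 + \frac{7}{3}\right)}{3} = 76 \cdot \frac{7}{3} \cdot \frac{10}{3} = 76 \cdot \frac{70}{9} = \frac{5320}{9}$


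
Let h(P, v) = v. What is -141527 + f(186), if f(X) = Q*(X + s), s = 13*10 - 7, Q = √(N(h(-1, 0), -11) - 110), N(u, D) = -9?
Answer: -141527 + 309*I*√119 ≈ -1.4153e+5 + 3370.8*I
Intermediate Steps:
Q = I*√119 (Q = √(-9 - 110) = √(-119) = I*√119 ≈ 10.909*I)
s = 123 (s = 130 - 7 = 123)
f(X) = I*√119*(123 + X) (f(X) = (I*√119)*(X + 123) = (I*√119)*(123 + X) = I*√119*(123 + X))
-141527 + f(186) = -141527 + I*√119*(123 + 186) = -141527 + I*√119*309 = -141527 + 309*I*√119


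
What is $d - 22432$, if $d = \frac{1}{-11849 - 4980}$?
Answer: $- \frac{377508129}{16829} \approx -22432.0$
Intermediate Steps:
$d = - \frac{1}{16829}$ ($d = \frac{1}{-16829} = - \frac{1}{16829} \approx -5.9421 \cdot 10^{-5}$)
$d - 22432 = - \frac{1}{16829} - 22432 = - \frac{377508129}{16829}$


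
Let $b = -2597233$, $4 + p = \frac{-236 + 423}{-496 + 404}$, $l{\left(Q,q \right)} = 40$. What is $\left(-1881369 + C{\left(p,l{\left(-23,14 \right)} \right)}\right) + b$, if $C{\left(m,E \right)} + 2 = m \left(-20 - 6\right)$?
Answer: $- \frac{206008569}{46} \approx -4.4784 \cdot 10^{6}$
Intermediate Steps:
$p = - \frac{555}{92}$ ($p = -4 + \frac{-236 + 423}{-496 + 404} = -4 + \frac{187}{-92} = -4 + 187 \left(- \frac{1}{92}\right) = -4 - \frac{187}{92} = - \frac{555}{92} \approx -6.0326$)
$C{\left(m,E \right)} = -2 - 26 m$ ($C{\left(m,E \right)} = -2 + m \left(-20 - 6\right) = -2 + m \left(-26\right) = -2 - 26 m$)
$\left(-1881369 + C{\left(p,l{\left(-23,14 \right)} \right)}\right) + b = \left(-1881369 - - \frac{7123}{46}\right) - 2597233 = \left(-1881369 + \left(-2 + \frac{7215}{46}\right)\right) - 2597233 = \left(-1881369 + \frac{7123}{46}\right) - 2597233 = - \frac{86535851}{46} - 2597233 = - \frac{206008569}{46}$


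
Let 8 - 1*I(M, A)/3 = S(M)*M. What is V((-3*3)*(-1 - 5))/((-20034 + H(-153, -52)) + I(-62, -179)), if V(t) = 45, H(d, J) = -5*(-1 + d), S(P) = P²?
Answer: 45/695744 ≈ 6.4679e-5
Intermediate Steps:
H(d, J) = 5 - 5*d
I(M, A) = 24 - 3*M³ (I(M, A) = 24 - 3*M²*M = 24 - 3*M³)
V((-3*3)*(-1 - 5))/((-20034 + H(-153, -52)) + I(-62, -179)) = 45/((-20034 + (5 - 5*(-153))) + (24 - 3*(-62)³)) = 45/((-20034 + (5 + 765)) + (24 - 3*(-238328))) = 45/((-20034 + 770) + (24 + 714984)) = 45/(-19264 + 715008) = 45/695744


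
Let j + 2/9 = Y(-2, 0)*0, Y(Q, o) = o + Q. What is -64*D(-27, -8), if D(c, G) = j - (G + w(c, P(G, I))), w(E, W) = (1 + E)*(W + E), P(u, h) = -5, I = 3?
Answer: 474752/9 ≈ 52750.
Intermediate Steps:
Y(Q, o) = Q + o
w(E, W) = (1 + E)*(E + W)
j = -2/9 (j = -2/9 + (-2 + 0)*0 = -2/9 - 2*0 = -2/9 + 0 = -2/9 ≈ -0.22222)
D(c, G) = 43/9 - G - c**2 + 4*c (D(c, G) = -2/9 - (G + (c - 5 + c**2 + c*(-5))) = -2/9 - (G + (c - 5 + c**2 - 5*c)) = -2/9 - (G + (-5 + c**2 - 4*c)) = -2/9 - (-5 + G + c**2 - 4*c) = -2/9 + (5 - G - c**2 + 4*c) = 43/9 - G - c**2 + 4*c)
-64*D(-27, -8) = -64*(43/9 - 1*(-8) - 1*(-27)**2 + 4*(-27)) = -64*(43/9 + 8 - 1*729 - 108) = -64*(43/9 + 8 - 729 - 108) = -64*(-7418/9) = 474752/9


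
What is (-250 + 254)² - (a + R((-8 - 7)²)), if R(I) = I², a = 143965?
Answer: -194574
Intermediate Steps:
(-250 + 254)² - (a + R((-8 - 7)²)) = (-250 + 254)² - (143965 + ((-8 - 7)²)²) = 4² - (143965 + ((-15)²)²) = 16 - (143965 + 225²) = 16 - (143965 + 50625) = 16 - 1*194590 = 16 - 194590 = -194574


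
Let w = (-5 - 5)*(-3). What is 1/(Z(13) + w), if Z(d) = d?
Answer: 1/43 ≈ 0.023256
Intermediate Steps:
w = 30 (w = -10*(-3) = 30)
1/(Z(13) + w) = 1/(13 + 30) = 1/43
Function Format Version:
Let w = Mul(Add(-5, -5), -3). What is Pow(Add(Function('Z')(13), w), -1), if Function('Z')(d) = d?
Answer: Rational(1, 43) ≈ 0.023256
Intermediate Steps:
w = 30 (w = Mul(-10, -3) = 30)
Pow(Add(Function('Z')(13), w), -1) = Pow(Add(13, 30), -1) = Pow(43, -1) = Rational(1, 43)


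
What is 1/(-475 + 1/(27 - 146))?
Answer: -119/56526 ≈ -0.0021052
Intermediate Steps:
1/(-475 + 1/(27 - 146)) = 1/(-475 + 1/(-119)) = 1/(-475 - 1/119) = 1/(-56526/119) = -119/56526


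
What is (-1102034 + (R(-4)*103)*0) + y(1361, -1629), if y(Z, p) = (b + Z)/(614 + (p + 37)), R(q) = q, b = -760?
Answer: -1077789853/978 ≈ -1.1020e+6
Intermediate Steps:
y(Z, p) = (-760 + Z)/(651 + p) (y(Z, p) = (-760 + Z)/(614 + (p + 37)) = (-760 + Z)/(614 + (37 + p)) = (-760 + Z)/(651 + p))
(-1102034 + (R(-4)*103)*0) + y(1361, -1629) = (-1102034 - 4*103*0) + (-760 + 1361)/(651 - 1629) = (-1102034 - 412*0) + 601/(-978) = (-1102034 + 0) - 1/978*601 = -1102034 - 601/978 = -1077789853/978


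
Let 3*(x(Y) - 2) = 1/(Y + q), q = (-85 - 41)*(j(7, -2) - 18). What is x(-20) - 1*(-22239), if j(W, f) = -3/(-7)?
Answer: 146390263/6582 ≈ 22241.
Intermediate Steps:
j(W, f) = 3/7 (j(W, f) = -3*(-1/7) = 3/7)
q = 2214 (q = (-85 - 41)*(3/7 - 18) = -126*(-123/7) = 2214)
x(Y) = 2 + 1/(3*(2214 + Y)) (x(Y) = 2 + 1/(3*(Y + 2214)) = 2 + 1/(3*(2214 + Y)))
x(-20) - 1*(-22239) = (13285 + 6*(-20))/(3*(2214 - 20)) - 1*(-22239) = (1/3)*(13285 - 120)/2194 + 22239 = (1/3)*(1/2194)*13165 + 22239 = 13165/6582 + 22239 = 146390263/6582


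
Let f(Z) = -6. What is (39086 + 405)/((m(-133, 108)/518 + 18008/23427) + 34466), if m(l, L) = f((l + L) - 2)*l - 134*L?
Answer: 239615315163/208970154011 ≈ 1.1466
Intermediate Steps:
m(l, L) = -134*L - 6*l (m(l, L) = -6*l - 134*L = -134*L - 6*l)
(39086 + 405)/((m(-133, 108)/518 + 18008/23427) + 34466) = (39086 + 405)/(((-134*108 - 6*(-133))/518 + 18008/23427) + 34466) = 39491/(((-14472 + 798)*(1/518) + 18008*(1/23427)) + 34466) = 39491/((-13674*1/518 + 18008/23427) + 34466) = 39491/((-6837/259 + 18008/23427) + 34466) = 39491/(-155506327/6067593 + 34466) = 39491/(208970154011/6067593) = 39491*(6067593/208970154011) = 239615315163/208970154011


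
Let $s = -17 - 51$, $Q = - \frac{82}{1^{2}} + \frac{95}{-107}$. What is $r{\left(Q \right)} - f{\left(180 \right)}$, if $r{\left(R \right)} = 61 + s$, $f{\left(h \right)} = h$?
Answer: $-187$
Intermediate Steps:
$Q = - \frac{8869}{107}$ ($Q = - \frac{82}{1} + 95 \left(- \frac{1}{107}\right) = \left(-82\right) 1 - \frac{95}{107} = -82 - \frac{95}{107} = - \frac{8869}{107} \approx -82.888$)
$s = -68$ ($s = -17 - 51 = -68$)
$r{\left(R \right)} = -7$ ($r{\left(R \right)} = 61 - 68 = -7$)
$r{\left(Q \right)} - f{\left(180 \right)} = -7 - 180 = -187$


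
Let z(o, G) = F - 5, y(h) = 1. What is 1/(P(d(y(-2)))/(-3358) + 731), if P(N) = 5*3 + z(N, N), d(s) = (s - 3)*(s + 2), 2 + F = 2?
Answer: 1679/1227344 ≈ 0.0013680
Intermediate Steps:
F = 0 (F = -2 + 2 = 0)
d(s) = (-3 + s)*(2 + s)
z(o, G) = -5 (z(o, G) = 0 - 5 = -5)
P(N) = 10 (P(N) = 5*3 - 5 = 15 - 5 = 10)
1/(P(d(y(-2)))/(-3358) + 731) = 1/(10/(-3358) + 731) = 1/(10*(-1/3358) + 731) = 1/(-5/1679 + 731) = 1/(1227344/1679) = 1679/1227344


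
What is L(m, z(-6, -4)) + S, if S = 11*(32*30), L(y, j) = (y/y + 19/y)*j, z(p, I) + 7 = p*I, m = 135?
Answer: 1428218/135 ≈ 10579.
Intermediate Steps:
z(p, I) = -7 + I*p (z(p, I) = -7 + p*I = -7 + I*p)
L(y, j) = j*(1 + 19/y) (L(y, j) = (1 + 19/y)*j = j*(1 + 19/y))
S = 10560 (S = 11*960 = 10560)
L(m, z(-6, -4)) + S = (-7 - 4*(-6))*(19 + 135)/135 + 10560 = (-7 + 24)*(1/135)*154 + 10560 = 17*(1/135)*154 + 10560 = 2618/135 + 10560 = 1428218/135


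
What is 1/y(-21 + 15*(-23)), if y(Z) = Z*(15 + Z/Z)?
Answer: -1/5856 ≈ -0.00017076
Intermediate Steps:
y(Z) = 16*Z (y(Z) = Z*(15 + 1) = Z*16 = 16*Z)
1/y(-21 + 15*(-23)) = 1/(16*(-21 + 15*(-23))) = 1/(16*(-21 - 345)) = 1/(16*(-366)) = 1/(-5856) = -1/5856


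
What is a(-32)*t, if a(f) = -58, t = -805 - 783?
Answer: 92104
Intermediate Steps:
t = -1588
a(-32)*t = -58*(-1588) = 92104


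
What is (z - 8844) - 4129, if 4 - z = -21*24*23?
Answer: -1377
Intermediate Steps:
z = 11596 (z = 4 - (-21*24)*23 = 4 - (-504)*23 = 4 - 1*(-11592) = 4 + 11592 = 11596)
(z - 8844) - 4129 = (11596 - 8844) - 4129 = 2752 - 4129 = -1377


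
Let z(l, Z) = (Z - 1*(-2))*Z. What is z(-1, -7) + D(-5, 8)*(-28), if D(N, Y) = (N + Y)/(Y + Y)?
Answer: 119/4 ≈ 29.750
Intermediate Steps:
D(N, Y) = (N + Y)/(2*Y) (D(N, Y) = (N + Y)/((2*Y)) = (N + Y)*(1/(2*Y)) = (N + Y)/(2*Y))
z(l, Z) = Z*(2 + Z) (z(l, Z) = (Z + 2)*Z = (2 + Z)*Z = Z*(2 + Z))
z(-1, -7) + D(-5, 8)*(-28) = -7*(2 - 7) + ((½)*(-5 + 8)/8)*(-28) = -7*(-5) + ((½)*(⅛)*3)*(-28) = 35 + (3/16)*(-28) = 35 - 21/4 = 119/4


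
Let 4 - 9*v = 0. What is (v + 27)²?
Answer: 61009/81 ≈ 753.20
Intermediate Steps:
v = 4/9 (v = 4/9 - ⅑*0 = 4/9 + 0 = 4/9 ≈ 0.44444)
(v + 27)² = (4/9 + 27)² = (247/9)² = 61009/81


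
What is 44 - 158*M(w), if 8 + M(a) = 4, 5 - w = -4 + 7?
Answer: 676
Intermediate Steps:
w = 2 (w = 5 - (-4 + 7) = 5 - 1*3 = 5 - 3 = 2)
M(a) = -4 (M(a) = -8 + 4 = -4)
44 - 158*M(w) = 44 - 158*(-4) = 44 + 632 = 676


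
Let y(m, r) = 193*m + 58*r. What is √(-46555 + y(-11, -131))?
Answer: 2*I*√14069 ≈ 237.23*I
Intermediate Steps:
y(m, r) = 58*r + 193*m
√(-46555 + y(-11, -131)) = √(-46555 + (58*(-131) + 193*(-11))) = √(-46555 + (-7598 - 2123)) = √(-46555 - 9721) = √(-56276) = 2*I*√14069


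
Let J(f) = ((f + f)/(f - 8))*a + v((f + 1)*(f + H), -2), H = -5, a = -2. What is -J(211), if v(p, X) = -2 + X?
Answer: 1656/203 ≈ 8.1576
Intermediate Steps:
J(f) = -4 - 4*f/(-8 + f) (J(f) = ((f + f)/(f - 8))*(-2) + (-2 - 2) = ((2*f)/(-8 + f))*(-2) - 4 = (2*f/(-8 + f))*(-2) - 4 = -4*f/(-8 + f) - 4 = -4 - 4*f/(-8 + f))
-J(211) = -8*(4 - 1*211)/(-8 + 211) = -8*(4 - 211)/203 = -8*(-207)/203 = -1*(-1656/203) = 1656/203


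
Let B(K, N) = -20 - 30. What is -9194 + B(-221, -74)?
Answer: -9244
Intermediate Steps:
B(K, N) = -50
-9194 + B(-221, -74) = -9194 - 50 = -9244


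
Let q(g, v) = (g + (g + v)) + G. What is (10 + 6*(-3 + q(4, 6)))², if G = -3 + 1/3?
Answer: 3600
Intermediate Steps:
G = -8/3 (G = -3 + ⅓ = -8/3 ≈ -2.6667)
q(g, v) = -8/3 + v + 2*g (q(g, v) = (g + (g + v)) - 8/3 = (v + 2*g) - 8/3 = -8/3 + v + 2*g)
(10 + 6*(-3 + q(4, 6)))² = (10 + 6*(-3 + (-8/3 + 6 + 2*4)))² = (10 + 6*(-3 + (-8/3 + 6 + 8)))² = (10 + 6*(-3 + 34/3))² = (10 + 6*(25/3))² = (10 + 50)² = 60² = 3600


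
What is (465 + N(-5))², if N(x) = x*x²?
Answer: 115600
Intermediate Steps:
N(x) = x³
(465 + N(-5))² = (465 + (-5)³)² = (465 - 125)² = 340² = 115600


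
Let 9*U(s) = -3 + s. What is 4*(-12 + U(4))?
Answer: -428/9 ≈ -47.556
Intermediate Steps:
U(s) = -⅓ + s/9 (U(s) = (-3 + s)/9 = -⅓ + s/9)
4*(-12 + U(4)) = 4*(-12 + (-⅓ + (⅑)*4)) = 4*(-12 + (-⅓ + 4/9)) = 4*(-12 + ⅑) = 4*(-107/9) = -428/9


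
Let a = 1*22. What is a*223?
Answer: 4906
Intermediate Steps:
a = 22
a*223 = 22*223 = 4906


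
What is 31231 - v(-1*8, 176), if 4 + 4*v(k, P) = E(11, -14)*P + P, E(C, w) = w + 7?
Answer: 31496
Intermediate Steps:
E(C, w) = 7 + w
v(k, P) = -1 - 3*P/2 (v(k, P) = -1 + ((7 - 14)*P + P)/4 = -1 + (-7*P + P)/4 = -1 + (-6*P)/4 = -1 - 3*P/2)
31231 - v(-1*8, 176) = 31231 - (-1 - 3/2*176) = 31231 - (-1 - 264) = 31231 - 1*(-265) = 31231 + 265 = 31496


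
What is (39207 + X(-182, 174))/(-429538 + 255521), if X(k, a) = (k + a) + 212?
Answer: -39411/174017 ≈ -0.22648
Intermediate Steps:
X(k, a) = 212 + a + k (X(k, a) = (a + k) + 212 = 212 + a + k)
(39207 + X(-182, 174))/(-429538 + 255521) = (39207 + (212 + 174 - 182))/(-429538 + 255521) = (39207 + 204)/(-174017) = 39411*(-1/174017) = -39411/174017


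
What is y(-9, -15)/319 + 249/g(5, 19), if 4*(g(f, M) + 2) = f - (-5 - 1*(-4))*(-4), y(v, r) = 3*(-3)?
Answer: -317787/2233 ≈ -142.31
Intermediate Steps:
y(v, r) = -9
g(f, M) = -3 + f/4 (g(f, M) = -2 + (f - (-5 - 1*(-4))*(-4))/4 = -2 + (f - (-5 + 4)*(-4))/4 = -2 + (f - (-1)*(-4))/4 = -2 + (f - 1*4)/4 = -2 + (f - 4)/4 = -2 + (-4 + f)/4 = -2 + (-1 + f/4) = -3 + f/4)
y(-9, -15)/319 + 249/g(5, 19) = -9/319 + 249/(-3 + (¼)*5) = -9*1/319 + 249/(-3 + 5/4) = -9/319 + 249/(-7/4) = -9/319 + 249*(-4/7) = -9/319 - 996/7 = -317787/2233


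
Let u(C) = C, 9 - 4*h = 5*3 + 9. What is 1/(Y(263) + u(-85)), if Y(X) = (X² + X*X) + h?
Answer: 4/552997 ≈ 7.2333e-6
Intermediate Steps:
h = -15/4 (h = 9/4 - (5*3 + 9)/4 = 9/4 - (15 + 9)/4 = 9/4 - ¼*24 = 9/4 - 6 = -15/4 ≈ -3.7500)
Y(X) = -15/4 + 2*X² (Y(X) = (X² + X*X) - 15/4 = (X² + X²) - 15/4 = 2*X² - 15/4 = -15/4 + 2*X²)
1/(Y(263) + u(-85)) = 1/((-15/4 + 2*263²) - 85) = 1/((-15/4 + 2*69169) - 85) = 1/((-15/4 + 138338) - 85) = 1/(553337/4 - 85) = 1/(552997/4) = 4/552997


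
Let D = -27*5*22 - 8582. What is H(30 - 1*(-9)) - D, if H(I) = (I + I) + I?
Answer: 11669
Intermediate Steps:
D = -11552 (D = -135*22 - 8582 = -2970 - 8582 = -11552)
H(I) = 3*I (H(I) = 2*I + I = 3*I)
H(30 - 1*(-9)) - D = 3*(30 - 1*(-9)) - 1*(-11552) = 3*(30 + 9) + 11552 = 3*39 + 11552 = 117 + 11552 = 11669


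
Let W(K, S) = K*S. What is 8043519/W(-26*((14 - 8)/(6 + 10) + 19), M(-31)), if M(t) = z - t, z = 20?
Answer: -10724692/34255 ≈ -313.08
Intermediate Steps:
M(t) = 20 - t
8043519/W(-26*((14 - 8)/(6 + 10) + 19), M(-31)) = 8043519/(((-26*((14 - 8)/(6 + 10) + 19))*(20 - 1*(-31)))) = 8043519/(((-26*(6/16 + 19))*(20 + 31))) = 8043519/((-26*(6*(1/16) + 19)*51)) = 8043519/((-26*(3/8 + 19)*51)) = 8043519/((-26*155/8*51)) = 8043519/((-2015/4*51)) = 8043519/(-102765/4) = 8043519*(-4/102765) = -10724692/34255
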